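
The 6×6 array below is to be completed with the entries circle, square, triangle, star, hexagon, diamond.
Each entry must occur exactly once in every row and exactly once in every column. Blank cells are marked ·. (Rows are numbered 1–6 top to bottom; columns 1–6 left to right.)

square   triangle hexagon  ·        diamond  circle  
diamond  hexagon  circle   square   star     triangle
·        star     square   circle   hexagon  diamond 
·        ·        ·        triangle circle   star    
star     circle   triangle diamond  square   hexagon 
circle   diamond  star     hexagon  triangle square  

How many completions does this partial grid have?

1

Row 1, column 4: eliminating its row and column leaves {star}.
Row 3, column 1: eliminating its row and column leaves {triangle}.
Row 4, column 1: eliminating its row and column leaves {hexagon}.
Row 4, column 2: eliminating its row and column leaves {square}.
Row 4, column 3: eliminating its row and column leaves {diamond}.
Only one assignment across all blanks avoids any row or column repeat, giving 1 completion.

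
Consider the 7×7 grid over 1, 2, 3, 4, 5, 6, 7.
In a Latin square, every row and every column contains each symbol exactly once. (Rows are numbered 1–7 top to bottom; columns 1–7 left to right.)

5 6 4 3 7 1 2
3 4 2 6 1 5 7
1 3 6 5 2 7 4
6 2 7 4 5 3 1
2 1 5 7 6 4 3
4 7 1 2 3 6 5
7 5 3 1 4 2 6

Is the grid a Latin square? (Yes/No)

Yes

Each row is a permutation of the 7 symbols, and so is each column.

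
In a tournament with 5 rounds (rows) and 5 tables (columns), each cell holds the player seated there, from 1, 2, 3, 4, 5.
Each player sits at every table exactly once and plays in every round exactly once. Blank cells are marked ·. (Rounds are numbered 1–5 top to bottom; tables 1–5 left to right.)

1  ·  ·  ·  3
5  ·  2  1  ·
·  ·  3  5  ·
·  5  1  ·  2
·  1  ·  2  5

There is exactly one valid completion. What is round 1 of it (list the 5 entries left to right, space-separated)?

Round 1, table 4: round 1 has {1, 3} and table 4 has {1, 2, 5}, leaving only 4.
Round 1, table 2: round 1 has {1, 3, 4} and table 2 has {1, 5}, leaving only 2.
Round 1, table 3: round 1 has {1, 2, 3, 4} and table 3 has {1, 2, 3}, leaving only 5.
So round 1 reads: 1 2 5 4 3.

1 2 5 4 3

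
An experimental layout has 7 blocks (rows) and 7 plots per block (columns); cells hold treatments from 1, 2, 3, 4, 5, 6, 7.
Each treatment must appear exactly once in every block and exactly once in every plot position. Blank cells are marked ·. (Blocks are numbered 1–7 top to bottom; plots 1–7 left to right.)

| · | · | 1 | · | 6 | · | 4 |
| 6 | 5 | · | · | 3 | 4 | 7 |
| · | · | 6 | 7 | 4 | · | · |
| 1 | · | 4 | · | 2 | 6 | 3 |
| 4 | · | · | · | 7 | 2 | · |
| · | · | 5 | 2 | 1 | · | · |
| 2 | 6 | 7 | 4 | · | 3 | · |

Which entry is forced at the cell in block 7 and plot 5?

Block 7 already has {2, 3, 4, 6, 7} and plot 5 already has {1, 2, 3, 4, 6, 7}, so block 7, plot 5 must be 5.

5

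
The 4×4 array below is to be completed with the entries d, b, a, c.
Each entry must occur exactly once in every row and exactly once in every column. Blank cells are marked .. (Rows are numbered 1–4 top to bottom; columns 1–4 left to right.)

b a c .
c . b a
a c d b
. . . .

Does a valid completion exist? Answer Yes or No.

Yes

No row or column among the givens repeats a symbol, and propagating forced cells runs into no contradiction.
One valid completion exists (for instance, b a c d / c d b a / a c d b / d b a c).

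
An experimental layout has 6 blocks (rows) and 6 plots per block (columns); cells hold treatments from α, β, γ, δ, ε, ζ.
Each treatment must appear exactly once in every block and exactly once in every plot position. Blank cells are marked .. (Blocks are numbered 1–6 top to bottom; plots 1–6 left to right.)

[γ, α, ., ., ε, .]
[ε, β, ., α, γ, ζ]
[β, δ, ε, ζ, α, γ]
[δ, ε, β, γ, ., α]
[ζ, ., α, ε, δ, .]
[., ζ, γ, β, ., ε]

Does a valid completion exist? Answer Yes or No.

No

Block 6, plot 5: block 6 together with plot 5 already contain {α, β, γ, δ, ε, ζ} — every symbol — so nothing can go there. The grid has no valid completion.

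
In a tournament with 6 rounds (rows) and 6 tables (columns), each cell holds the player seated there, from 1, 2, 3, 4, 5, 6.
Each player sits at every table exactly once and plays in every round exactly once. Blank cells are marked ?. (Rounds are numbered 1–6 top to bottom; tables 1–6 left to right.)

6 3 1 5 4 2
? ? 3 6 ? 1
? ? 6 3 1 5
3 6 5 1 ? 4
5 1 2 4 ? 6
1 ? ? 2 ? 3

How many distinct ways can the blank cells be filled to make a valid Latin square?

Round 2, table 1: eliminating its round and table leaves {2, 4}.
Round 2, table 2: eliminating its round and table leaves {2, 4, 5}.
Round 2, table 5: eliminating its round and table leaves {2, 5}.
Round 3, table 1: eliminating its round and table leaves {2, 4}.
Round 3, table 2: eliminating its round and table leaves {2, 4}.
Round 4, table 5: eliminating its round and table leaves {2}.
Round 5, table 5: eliminating its round and table leaves {3}.
Round 6, table 2: eliminating its round and table leaves {4, 5}.
Round 6, table 3: eliminating its round and table leaves {4}.
Round 6, table 5: eliminating its round and table leaves {5, 6}.
Enumerating the assignments across these blanks that avoid any round or table repeat gives 2 completions.

2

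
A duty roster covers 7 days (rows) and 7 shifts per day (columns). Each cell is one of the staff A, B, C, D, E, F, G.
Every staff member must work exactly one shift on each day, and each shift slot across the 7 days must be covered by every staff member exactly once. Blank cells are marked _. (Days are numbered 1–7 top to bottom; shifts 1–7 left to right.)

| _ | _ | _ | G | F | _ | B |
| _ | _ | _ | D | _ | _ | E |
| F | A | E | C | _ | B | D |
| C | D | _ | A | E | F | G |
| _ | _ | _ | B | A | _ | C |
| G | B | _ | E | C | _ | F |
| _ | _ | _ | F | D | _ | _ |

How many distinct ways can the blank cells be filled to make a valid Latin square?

14

Day 1, shift 1: eliminating its day and shift leaves {A, D, E}.
Day 1, shift 2: eliminating its day and shift leaves {C, E}.
Day 1, shift 3: eliminating its day and shift leaves {A, C, D}.
Day 1, shift 6: eliminating its day and shift leaves {A, C, D, E}.
Day 2, shift 1: eliminating its day and shift leaves {A, B}.
Day 2, shift 2: eliminating its day and shift leaves {C, F, G}.
Day 2, shift 3: eliminating its day and shift leaves {A, B, C, F, G}.
Day 2, shift 5: eliminating its day and shift leaves {B, G}.
Day 2, shift 6: eliminating its day and shift leaves {A, C, G}.
Day 3, shift 5: eliminating its day and shift leaves {G}.
Day 4, shift 3: eliminating its day and shift leaves {B}.
Day 5, shift 1: eliminating its day and shift leaves {D, E}.
Day 5, shift 2: eliminating its day and shift leaves {E, F, G}.
Day 5, shift 3: eliminating its day and shift leaves {D, F, G}.
Day 5, shift 6: eliminating its day and shift leaves {D, E, G}.
Day 6, shift 3: eliminating its day and shift leaves {A, D}.
Day 6, shift 6: eliminating its day and shift leaves {A, D}.
Day 7, shift 1: eliminating its day and shift leaves {A, B, E}.
Day 7, shift 2: eliminating its day and shift leaves {C, E, G}.
Day 7, shift 3: eliminating its day and shift leaves {A, B, C, G}.
Day 7, shift 6: eliminating its day and shift leaves {A, C, E, G}.
Day 7, shift 7: eliminating its day and shift leaves {A}.
Enumerating the assignments across these blanks that avoid any day or shift repeat gives 14 completions.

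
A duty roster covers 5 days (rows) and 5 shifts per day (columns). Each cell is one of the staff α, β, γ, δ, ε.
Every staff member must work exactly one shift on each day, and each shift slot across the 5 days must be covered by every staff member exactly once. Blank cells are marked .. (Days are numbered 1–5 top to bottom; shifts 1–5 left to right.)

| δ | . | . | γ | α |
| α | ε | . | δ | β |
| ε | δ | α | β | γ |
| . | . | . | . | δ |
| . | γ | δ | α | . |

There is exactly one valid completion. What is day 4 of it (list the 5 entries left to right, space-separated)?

γ α β ε δ

Day 4, shift 4: day 4 has {δ} and shift 4 has {α, β, γ, δ}, leaving only ε.
Day 1, shift 2: day 1 has {α, γ, δ} and shift 2 has {γ, δ, ε}, leaving only β.
Day 4, shift 2: day 4 has {δ, ε} and shift 2 has {β, γ, δ, ε}, leaving only α.
Day 1, shift 3: day 1 has {α, β, γ, δ} and shift 3 has {α, δ}, leaving only ε.
Day 2, shift 3: day 2 has {α, β, δ, ε} and shift 3 has {α, δ, ε}, leaving only γ.
Day 4, shift 3: day 4 has {α, δ, ε} and shift 3 has {α, γ, δ, ε}, leaving only β.
Day 4, shift 1: day 4 has {α, β, δ, ε} and shift 1 has {α, δ, ε}, leaving only γ.
So day 4 reads: γ α β ε δ.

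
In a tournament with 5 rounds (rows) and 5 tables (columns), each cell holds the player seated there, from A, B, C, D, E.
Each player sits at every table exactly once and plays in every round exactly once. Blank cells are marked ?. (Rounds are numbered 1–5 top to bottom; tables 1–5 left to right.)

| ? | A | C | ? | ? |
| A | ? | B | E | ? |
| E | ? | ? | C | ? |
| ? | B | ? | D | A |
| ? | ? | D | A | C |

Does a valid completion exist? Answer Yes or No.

Yes

No round or table among the givens repeats a symbol, and propagating forced cells runs into no contradiction.
One valid completion exists (for instance, D A C B E / A C B E D / E D A C B / C B E D A / B E D A C).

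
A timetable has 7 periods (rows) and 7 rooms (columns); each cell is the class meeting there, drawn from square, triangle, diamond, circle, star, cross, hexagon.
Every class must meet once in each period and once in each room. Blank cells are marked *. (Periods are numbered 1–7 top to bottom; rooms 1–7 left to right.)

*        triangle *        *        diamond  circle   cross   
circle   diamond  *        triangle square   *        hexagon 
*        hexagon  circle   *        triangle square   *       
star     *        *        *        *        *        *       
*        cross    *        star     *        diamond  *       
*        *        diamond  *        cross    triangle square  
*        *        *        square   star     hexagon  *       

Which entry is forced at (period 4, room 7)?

Period 1, room 4: period 1 has {triangle, diamond, circle, cross} and room 4 has {square, triangle, star}, leaving only hexagon.
Period 1, room 1: period 1 has {triangle, diamond, circle, cross, hexagon} and room 1 has {circle, star}, leaving only square.
Period 1, room 3: period 1 has {square, triangle, diamond, circle, cross, hexagon} and room 3 has {diamond, circle}, leaving only star.
Period 2, room 3: period 2 has {square, triangle, diamond, circle, hexagon} and room 3 has {diamond, circle, star}, leaving only cross.
Period 2, room 6: period 2 has {square, triangle, diamond, circle, cross, hexagon} and room 6 has {square, triangle, diamond, circle, hexagon}, leaving only star.
Period 4, room 6: period 4 has {star} and room 6 has {square, triangle, diamond, circle, star, hexagon}, leaving only cross.
Period 6, room 1: period 6 has {square, triangle, diamond, cross} and room 1 has {square, circle, star}, leaving only hexagon.
Period 5, room 1: period 5 has {diamond, star, cross} and room 1 has {square, circle, star, hexagon}, leaving only triangle.
Period 5, room 7: period 5 has {triangle, diamond, star, cross} and room 7 has {square, cross, hexagon}, leaving only circle.
Period 5, room 5: period 5 has {triangle, diamond, circle, star, cross} and room 5 has {square, triangle, diamond, star, cross}, leaving only hexagon.
Period 4, room 5: period 4 has {star, cross} and room 5 has {square, triangle, diamond, star, cross, hexagon}, leaving only circle.
Period 4, room 2: period 4 has {circle, star, cross} and room 2 has {triangle, diamond, cross, hexagon}, leaving only square.
Period 4, room 4: period 4 has {square, circle, star, cross} and room 4 has {square, triangle, star, hexagon}, leaving only diamond.
Period 4 already has {square, diamond, circle, star, cross} and room 7 already has {square, circle, cross, hexagon}, so period 4, room 7 must be triangle.

triangle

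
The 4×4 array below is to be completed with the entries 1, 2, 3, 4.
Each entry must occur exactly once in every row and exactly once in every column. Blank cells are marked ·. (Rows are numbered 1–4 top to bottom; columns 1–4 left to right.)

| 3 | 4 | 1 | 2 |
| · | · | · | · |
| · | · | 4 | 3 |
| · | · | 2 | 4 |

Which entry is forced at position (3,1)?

Row 2, column 3: row 2 has {} and column 3 has {1, 2, 4}, leaving only 3.
Row 2, column 4: row 2 has {3} and column 4 has {2, 3, 4}, leaving only 1.
Row 2, column 2: row 2 has {1, 3} and column 2 has {4}, leaving only 2.
Row 2, column 1: row 2 has {1, 2, 3} and column 1 has {3}, leaving only 4.
Row 3, column 2: row 3 has {3, 4} and column 2 has {2, 4}, leaving only 1.
Row 3 already has {1, 3, 4} and column 1 already has {3, 4}, so row 3, column 1 must be 2.

2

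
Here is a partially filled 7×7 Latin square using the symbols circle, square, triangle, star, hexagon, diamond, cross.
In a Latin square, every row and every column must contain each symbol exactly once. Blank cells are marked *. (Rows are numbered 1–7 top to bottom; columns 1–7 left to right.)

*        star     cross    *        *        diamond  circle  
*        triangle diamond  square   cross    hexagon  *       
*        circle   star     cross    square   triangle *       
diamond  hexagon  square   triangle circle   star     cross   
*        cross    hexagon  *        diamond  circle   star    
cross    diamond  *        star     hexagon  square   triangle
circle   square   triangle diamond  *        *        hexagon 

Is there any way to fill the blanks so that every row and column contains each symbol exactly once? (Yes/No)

Row 2, column 7: row 2 together with column 7 already contain {circle, square, triangle, star, hexagon, diamond, cross} — every symbol — so nothing can go there. The grid has no valid completion.

No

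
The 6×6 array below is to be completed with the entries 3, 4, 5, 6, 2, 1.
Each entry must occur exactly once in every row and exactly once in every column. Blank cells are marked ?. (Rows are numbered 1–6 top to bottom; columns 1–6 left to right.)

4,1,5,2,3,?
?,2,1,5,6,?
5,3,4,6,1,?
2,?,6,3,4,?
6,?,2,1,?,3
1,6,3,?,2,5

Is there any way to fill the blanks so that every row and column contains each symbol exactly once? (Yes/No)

Yes

No row or column among the givens repeats a symbol, and propagating forced cells runs into no contradiction.
One valid completion exists (for instance, 4 1 5 2 3 6 / 3 2 1 5 6 4 / 5 3 4 6 1 2 / 2 5 6 3 4 1 / 6 4 2 1 5 3 / 1 6 3 4 2 5).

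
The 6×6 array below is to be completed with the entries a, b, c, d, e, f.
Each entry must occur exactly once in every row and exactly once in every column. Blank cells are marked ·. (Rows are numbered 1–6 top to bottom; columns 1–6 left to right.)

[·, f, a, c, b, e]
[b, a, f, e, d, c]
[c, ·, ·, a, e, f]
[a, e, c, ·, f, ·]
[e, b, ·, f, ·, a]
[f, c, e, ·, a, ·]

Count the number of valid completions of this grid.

2

Row 1, column 1: eliminating its row and column leaves {d}.
Row 3, column 2: eliminating its row and column leaves {d}.
Row 3, column 3: eliminating its row and column leaves {b, d}.
Row 4, column 4: eliminating its row and column leaves {b, d}.
Row 4, column 6: eliminating its row and column leaves {b, d}.
Row 5, column 3: eliminating its row and column leaves {d}.
Row 5, column 5: eliminating its row and column leaves {c}.
Row 6, column 4: eliminating its row and column leaves {b, d}.
Row 6, column 6: eliminating its row and column leaves {b, d}.
Enumerating the assignments across these blanks that avoid any row or column repeat gives 2 completions.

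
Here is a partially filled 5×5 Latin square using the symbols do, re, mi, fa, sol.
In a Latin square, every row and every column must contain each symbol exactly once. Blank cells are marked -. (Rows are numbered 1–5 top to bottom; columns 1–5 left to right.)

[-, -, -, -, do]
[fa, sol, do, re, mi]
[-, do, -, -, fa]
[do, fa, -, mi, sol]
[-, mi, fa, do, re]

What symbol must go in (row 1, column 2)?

re

Row 1 already has {do} and column 2 already has {do, mi, fa, sol}, so row 1, column 2 must be re.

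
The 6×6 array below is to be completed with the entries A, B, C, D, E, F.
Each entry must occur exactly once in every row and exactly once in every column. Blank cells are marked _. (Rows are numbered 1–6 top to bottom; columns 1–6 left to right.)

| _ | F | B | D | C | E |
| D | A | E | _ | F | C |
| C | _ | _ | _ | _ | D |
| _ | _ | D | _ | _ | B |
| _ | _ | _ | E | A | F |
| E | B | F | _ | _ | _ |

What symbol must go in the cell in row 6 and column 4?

C

Row 1, column 1: row 1 has {B, C, D, E, F} and column 1 has {C, D, E}, leaving only A.
Row 2, column 4: row 2 has {A, C, D, E, F} and column 4 has {D, E}, leaving only B.
Row 3, column 2: row 3 has {C, D} and column 2 has {A, B, F}, leaving only E.
Row 3, column 3: row 3 has {C, D, E} and column 3 has {B, D, E, F}, leaving only A.
Row 3, column 4: row 3 has {A, C, D, E} and column 4 has {B, D, E}, leaving only F.
Row 3, column 5: row 3 has {A, C, D, E, F} and column 5 has {A, C, F}, leaving only B.
Row 4, column 1: row 4 has {B, D} and column 1 has {A, C, D, E}, leaving only F.
Row 4, column 2: row 4 has {B, D, F} and column 2 has {A, B, E, F}, leaving only C.
Row 4, column 4: row 4 has {B, C, D, F} and column 4 has {B, D, E, F}, leaving only A.
Row 6 already has {B, E, F} and column 4 already has {A, B, D, E, F}, so row 6, column 4 must be C.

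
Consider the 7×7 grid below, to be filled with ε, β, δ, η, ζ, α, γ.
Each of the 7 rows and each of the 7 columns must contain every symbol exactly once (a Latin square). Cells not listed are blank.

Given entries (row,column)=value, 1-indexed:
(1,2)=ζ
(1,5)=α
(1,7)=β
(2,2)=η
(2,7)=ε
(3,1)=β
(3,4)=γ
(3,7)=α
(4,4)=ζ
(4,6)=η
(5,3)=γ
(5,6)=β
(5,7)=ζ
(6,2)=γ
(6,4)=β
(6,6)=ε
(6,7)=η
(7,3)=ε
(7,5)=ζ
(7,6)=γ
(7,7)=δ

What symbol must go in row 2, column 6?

α

Row 1, column 6: row 1 has {β, ζ, α} and column 6 has {ε, β, η, γ}, leaving only δ.
Row 1, column 3: row 1 has {β, δ, ζ, α} and column 3 has {ε, γ}, leaving only η.
Row 1, column 4: row 1 has {β, δ, η, ζ, α} and column 4 has {β, ζ, γ}, leaving only ε.
Row 1, column 1: row 1 has {ε, β, δ, η, ζ, α} and column 1 has {β}, leaving only γ.
Row 3, column 6: row 3 has {β, α, γ} and column 6 has {ε, β, δ, η, γ}, leaving only ζ.
Row 2 already has {ε, η} and column 6 already has {ε, β, δ, η, ζ, γ}, so row 2, column 6 must be α.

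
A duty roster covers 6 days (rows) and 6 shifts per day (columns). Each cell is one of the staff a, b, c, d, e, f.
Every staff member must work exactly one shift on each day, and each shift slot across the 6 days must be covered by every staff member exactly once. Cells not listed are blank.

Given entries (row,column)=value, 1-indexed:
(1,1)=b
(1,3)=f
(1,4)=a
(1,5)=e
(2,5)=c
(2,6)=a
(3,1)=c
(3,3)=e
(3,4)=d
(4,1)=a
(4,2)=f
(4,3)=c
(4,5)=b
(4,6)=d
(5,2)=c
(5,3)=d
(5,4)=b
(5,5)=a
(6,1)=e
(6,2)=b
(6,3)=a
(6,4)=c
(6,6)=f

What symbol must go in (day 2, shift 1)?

d

Day 1, shift 2: day 1 has {a, b, e, f} and shift 2 has {b, c, f}, leaving only d.
Day 1, shift 6: day 1 has {a, b, d, e, f} and shift 6 has {a, d, f}, leaving only c.
Day 2, shift 2: day 2 has {a, c} and shift 2 has {b, c, d, f}, leaving only e.
Day 2, shift 3: day 2 has {a, c, e} and shift 3 has {a, c, d, e, f}, leaving only b.
Day 2, shift 4: day 2 has {a, b, c, e} and shift 4 has {a, b, c, d}, leaving only f.
Day 2 already has {a, b, c, e, f} and shift 1 already has {a, b, c, e}, so day 2, shift 1 must be d.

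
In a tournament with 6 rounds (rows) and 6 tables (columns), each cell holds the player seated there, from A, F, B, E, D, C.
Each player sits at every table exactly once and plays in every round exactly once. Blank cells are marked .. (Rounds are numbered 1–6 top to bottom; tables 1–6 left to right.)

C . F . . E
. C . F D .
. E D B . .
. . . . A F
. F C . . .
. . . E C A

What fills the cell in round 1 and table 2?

Round 1, table 5: round 1 has {F, E, C} and table 5 has {A, D, C}, leaving only B.
Round 2, table 6: round 2 has {F, D, C} and table 6 has {A, F, E}, leaving only B.
Round 3, table 5: round 3 has {B, E, D} and table 5 has {A, B, D, C}, leaving only F.
Round 3, table 1: round 3 has {F, B, E, D} and table 1 has {C}, leaving only A.
Round 2, table 1: round 2 has {F, B, D, C} and table 1 has {A, C}, leaving only E.
Round 2, table 3: round 2 has {F, B, E, D, C} and table 3 has {F, D, C}, leaving only A.
Round 3, table 6: round 3 has {A, F, B, E, D} and table 6 has {A, F, B, E}, leaving only C.
Round 5, table 5: round 5 has {F, C} and table 5 has {A, F, B, D, C}, leaving only E.
Round 5, table 6: round 5 has {F, E, C} and table 6 has {A, F, B, E, C}, leaving only D.
Round 5, table 1: round 5 has {F, E, D, C} and table 1 has {A, E, C}, leaving only B.
Round 4, table 1: round 4 has {A, F} and table 1 has {A, B, E, C}, leaving only D.
Round 4, table 2: round 4 has {A, F, D} and table 2 has {F, E, C}, leaving only B.
Round 4, table 3: round 4 has {A, F, B, D} and table 3 has {A, F, D, C}, leaving only E.
Round 4, table 4: round 4 has {A, F, B, E, D} and table 4 has {F, B, E}, leaving only C.
Round 5, table 4: round 5 has {F, B, E, D, C} and table 4 has {F, B, E, C}, leaving only A.
Round 1, table 4: round 1 has {F, B, E, C} and table 4 has {A, F, B, E, C}, leaving only D.
Round 1 already has {F, B, E, D, C} and table 2 already has {F, B, E, C}, so round 1, table 2 must be A.

A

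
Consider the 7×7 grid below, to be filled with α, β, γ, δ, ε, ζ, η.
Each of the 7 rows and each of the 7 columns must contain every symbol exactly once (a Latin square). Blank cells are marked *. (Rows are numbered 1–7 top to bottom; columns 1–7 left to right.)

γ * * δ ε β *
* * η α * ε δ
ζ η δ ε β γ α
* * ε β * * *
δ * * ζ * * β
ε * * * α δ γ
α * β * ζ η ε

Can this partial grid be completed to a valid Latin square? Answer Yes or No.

No

Row 2, column 1: row 2 has {α, δ, ε, η} and column 1 has {α, γ, δ, ε, ζ}, so it must be β.
Row 2, column 5: row 2 has {α, β, δ, ε, η} and column 5 has {α, β, ε, ζ}, so it must be γ.
Row 2, column 2: row 2 has {α, β, γ, δ, ε, η} and column 2 has {η}, so it must be ζ.
Row 1, column 2: row 1 has {β, γ, δ, ε} and column 2 has {ζ, η}, so it must be α.
Row 1, column 3: row 1 has {α, β, γ, δ, ε} and column 3 has {β, δ, ε, η}, so it must be ζ.
Now row 6, column 3: row 6 together with column 3 already contain {α, β, γ, δ, ε, ζ, η} — every symbol — so nothing can go there. The grid has no valid completion.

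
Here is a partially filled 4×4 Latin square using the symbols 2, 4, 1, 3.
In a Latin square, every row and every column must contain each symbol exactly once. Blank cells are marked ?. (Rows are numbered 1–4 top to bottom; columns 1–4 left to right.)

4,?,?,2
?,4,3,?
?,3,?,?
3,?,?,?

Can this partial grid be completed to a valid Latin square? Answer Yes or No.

No

Row 1, column 2: row 1 has {2, 4} and column 2 has {4, 3}, so it must be 1.
Now row 1, column 3: row 1 together with column 3 already contain {2, 4, 1, 3} — every symbol — so nothing can go there. The grid has no valid completion.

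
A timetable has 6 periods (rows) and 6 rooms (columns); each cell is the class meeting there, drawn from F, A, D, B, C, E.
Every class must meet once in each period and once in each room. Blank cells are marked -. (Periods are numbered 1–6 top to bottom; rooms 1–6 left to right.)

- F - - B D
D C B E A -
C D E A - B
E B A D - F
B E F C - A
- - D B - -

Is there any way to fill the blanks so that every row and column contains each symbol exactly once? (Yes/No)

Period 1, room 4: period 1 together with room 4 already contain {F, A, D, B, C, E} — every symbol — so nothing can go there. The grid has no valid completion.

No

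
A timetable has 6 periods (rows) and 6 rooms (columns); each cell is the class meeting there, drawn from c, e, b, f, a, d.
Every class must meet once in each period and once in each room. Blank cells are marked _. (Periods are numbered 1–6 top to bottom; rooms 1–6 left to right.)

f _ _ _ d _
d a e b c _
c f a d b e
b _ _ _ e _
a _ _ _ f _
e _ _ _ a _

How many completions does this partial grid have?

Period 1, room 2: eliminating its period and room leaves {c, e, b}.
Period 1, room 3: eliminating its period and room leaves {c, b}.
Period 1, room 4: eliminating its period and room leaves {c, e, a}.
Period 1, room 6: eliminating its period and room leaves {c, b, a}.
Period 2, room 6: eliminating its period and room leaves {f}.
Period 4, room 2: eliminating its period and room leaves {c, d}.
Period 4, room 3: eliminating its period and room leaves {c, f, d}.
Period 4, room 4: eliminating its period and room leaves {c, f, a}.
Period 4, room 6: eliminating its period and room leaves {c, f, a, d}.
Period 5, room 2: eliminating its period and room leaves {c, e, b, d}.
Period 5, room 3: eliminating its period and room leaves {c, b, d}.
Period 5, room 4: eliminating its period and room leaves {c, e}.
Period 5, room 6: eliminating its period and room leaves {c, b, d}.
Period 6, room 2: eliminating its period and room leaves {c, b, d}.
Period 6, room 3: eliminating its period and room leaves {c, b, f, d}.
Period 6, room 4: eliminating its period and room leaves {c, f}.
Period 6, room 6: eliminating its period and room leaves {c, b, f, d}.
Enumerating the assignments across these blanks that avoid any period or room repeat gives 16 completions.

16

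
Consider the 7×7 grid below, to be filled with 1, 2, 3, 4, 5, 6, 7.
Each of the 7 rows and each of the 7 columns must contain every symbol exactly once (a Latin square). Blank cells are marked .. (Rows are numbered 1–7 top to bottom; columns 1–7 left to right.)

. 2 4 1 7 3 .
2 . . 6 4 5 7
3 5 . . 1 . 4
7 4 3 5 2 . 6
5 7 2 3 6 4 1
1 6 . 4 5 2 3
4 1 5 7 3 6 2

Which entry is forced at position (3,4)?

Row 3 already has {1, 3, 4, 5} and column 4 already has {1, 3, 4, 5, 6, 7}, so row 3, column 4 must be 2.

2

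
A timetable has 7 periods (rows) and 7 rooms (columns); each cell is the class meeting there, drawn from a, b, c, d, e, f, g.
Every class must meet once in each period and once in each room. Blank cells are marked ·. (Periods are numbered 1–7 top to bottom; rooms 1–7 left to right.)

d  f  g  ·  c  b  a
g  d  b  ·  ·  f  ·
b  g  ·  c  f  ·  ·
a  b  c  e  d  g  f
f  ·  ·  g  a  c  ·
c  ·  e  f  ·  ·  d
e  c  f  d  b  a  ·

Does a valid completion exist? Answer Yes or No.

No

Period 1, room 4: period 1 together with room 4 already contain {a, b, c, d, e, f, g} — every symbol — so nothing can go there. The grid has no valid completion.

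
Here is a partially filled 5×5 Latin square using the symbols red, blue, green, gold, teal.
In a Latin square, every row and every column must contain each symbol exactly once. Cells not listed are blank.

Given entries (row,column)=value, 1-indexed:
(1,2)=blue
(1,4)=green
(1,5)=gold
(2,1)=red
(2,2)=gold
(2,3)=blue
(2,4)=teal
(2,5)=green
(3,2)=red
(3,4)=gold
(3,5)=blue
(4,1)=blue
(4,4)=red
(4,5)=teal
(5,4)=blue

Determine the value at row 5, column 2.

teal

Row 1, column 1: row 1 has {blue, green, gold} and column 1 has {red, blue}, leaving only teal.
Row 1, column 3: row 1 has {blue, green, gold, teal} and column 3 has {blue}, leaving only red.
Row 3, column 1: row 3 has {red, blue, gold} and column 1 has {red, blue, teal}, leaving only green.
Row 3, column 3: row 3 has {red, blue, green, gold} and column 3 has {red, blue}, leaving only teal.
Row 4, column 2: row 4 has {red, blue, teal} and column 2 has {red, blue, gold}, leaving only green.
Row 5 already has {blue} and column 2 already has {red, blue, green, gold}, so row 5, column 2 must be teal.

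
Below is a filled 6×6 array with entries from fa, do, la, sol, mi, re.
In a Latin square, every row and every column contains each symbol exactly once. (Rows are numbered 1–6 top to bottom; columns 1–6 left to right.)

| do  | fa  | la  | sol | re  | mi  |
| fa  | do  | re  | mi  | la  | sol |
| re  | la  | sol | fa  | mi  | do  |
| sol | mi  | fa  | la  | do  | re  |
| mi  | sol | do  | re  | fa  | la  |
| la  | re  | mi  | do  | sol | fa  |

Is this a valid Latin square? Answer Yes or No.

Each row is a permutation of the 6 symbols, and so is each column.

Yes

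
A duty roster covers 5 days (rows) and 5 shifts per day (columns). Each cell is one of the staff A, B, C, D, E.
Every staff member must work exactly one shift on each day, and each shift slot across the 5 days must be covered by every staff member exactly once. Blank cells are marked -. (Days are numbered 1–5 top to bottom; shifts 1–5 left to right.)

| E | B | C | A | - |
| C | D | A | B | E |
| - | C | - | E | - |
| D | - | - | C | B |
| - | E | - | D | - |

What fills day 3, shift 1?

B

Day 1, shift 5: day 1 has {A, B, C, E} and shift 5 has {B, E}, leaving only D.
Day 3, shift 5: day 3 has {C, E} and shift 5 has {B, D, E}, leaving only A.
Day 3 already has {A, C, E} and shift 1 already has {C, D, E}, so day 3, shift 1 must be B.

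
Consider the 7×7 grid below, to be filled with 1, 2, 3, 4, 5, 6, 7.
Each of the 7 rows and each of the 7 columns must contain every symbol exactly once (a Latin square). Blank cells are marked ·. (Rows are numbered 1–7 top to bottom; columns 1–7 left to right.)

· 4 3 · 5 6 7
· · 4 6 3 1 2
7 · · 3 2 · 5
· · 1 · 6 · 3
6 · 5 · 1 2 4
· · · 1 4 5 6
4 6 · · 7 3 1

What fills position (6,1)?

3

Row 1, column 4: row 1 has {3, 4, 5, 6, 7} and column 4 has {1, 3, 6}, leaving only 2.
Row 1, column 1: row 1 has {2, 3, 4, 5, 6, 7} and column 1 has {4, 6, 7}, leaving only 1.
Row 2, column 1: row 2 has {1, 2, 3, 4, 6} and column 1 has {1, 4, 6, 7}, leaving only 5.
Row 2, column 2: row 2 has {1, 2, 3, 4, 5, 6} and column 2 has {4, 6}, leaving only 7.
Row 3, column 2: row 3 has {2, 3, 5, 7} and column 2 has {4, 6, 7}, leaving only 1.
Row 3, column 3: row 3 has {1, 2, 3, 5, 7} and column 3 has {1, 3, 4, 5}, leaving only 6.
Row 3, column 6: row 3 has {1, 2, 3, 5, 6, 7} and column 6 has {1, 2, 3, 5, 6}, leaving only 4.
Row 4, column 1: row 4 has {1, 3, 6} and column 1 has {1, 4, 5, 6, 7}, leaving only 2.
Row 6 already has {1, 4, 5, 6} and column 1 already has {1, 2, 4, 5, 6, 7}, so row 6, column 1 must be 3.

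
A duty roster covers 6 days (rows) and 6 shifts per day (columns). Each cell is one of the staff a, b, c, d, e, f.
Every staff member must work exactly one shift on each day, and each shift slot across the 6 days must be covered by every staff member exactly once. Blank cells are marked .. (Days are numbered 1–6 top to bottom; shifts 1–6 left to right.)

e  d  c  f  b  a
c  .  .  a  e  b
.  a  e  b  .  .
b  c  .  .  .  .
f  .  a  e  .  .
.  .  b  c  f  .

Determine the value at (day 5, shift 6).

Day 2, shift 2: day 2 has {a, b, c, e} and shift 2 has {a, c, d}, leaving only f.
Day 2, shift 3: day 2 has {a, b, c, e, f} and shift 3 has {a, b, c, e}, leaving only d.
Day 3, shift 1: day 3 has {a, b, e} and shift 1 has {b, c, e, f}, leaving only d.
Day 3, shift 5: day 3 has {a, b, d, e} and shift 5 has {b, e, f}, leaving only c.
Day 3, shift 6: day 3 has {a, b, c, d, e} and shift 6 has {a, b}, leaving only f.
Day 4, shift 3: day 4 has {b, c} and shift 3 has {a, b, c, d, e}, leaving only f.
Day 4, shift 4: day 4 has {b, c, f} and shift 4 has {a, b, c, e, f}, leaving only d.
Day 4, shift 5: day 4 has {b, c, d, f} and shift 5 has {b, c, e, f}, leaving only a.
Day 4, shift 6: day 4 has {a, b, c, d, f} and shift 6 has {a, b, f}, leaving only e.
Day 5, shift 2: day 5 has {a, e, f} and shift 2 has {a, c, d, f}, leaving only b.
Day 5, shift 5: day 5 has {a, b, e, f} and shift 5 has {a, b, c, e, f}, leaving only d.
Day 5 already has {a, b, d, e, f} and shift 6 already has {a, b, e, f}, so day 5, shift 6 must be c.

c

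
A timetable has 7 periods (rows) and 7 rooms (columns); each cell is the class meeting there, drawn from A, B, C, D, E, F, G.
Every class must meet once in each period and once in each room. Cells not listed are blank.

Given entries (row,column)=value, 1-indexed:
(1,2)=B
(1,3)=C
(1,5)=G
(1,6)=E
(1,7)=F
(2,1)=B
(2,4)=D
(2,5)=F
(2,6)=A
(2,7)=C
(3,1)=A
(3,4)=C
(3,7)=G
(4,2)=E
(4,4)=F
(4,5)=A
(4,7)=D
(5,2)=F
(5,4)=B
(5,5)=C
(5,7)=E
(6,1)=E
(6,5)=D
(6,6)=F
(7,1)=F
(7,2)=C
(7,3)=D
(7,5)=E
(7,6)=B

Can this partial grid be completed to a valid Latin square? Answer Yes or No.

Period 1, room 1: period 1 has {B, C, E, F, G} and room 1 has {A, B, E, F}, so it must be D.
Period 1, room 4: period 1 has {B, C, D, E, F, G} and room 4 has {B, C, D, F}, so it must be A.
Period 2, room 2: period 2 has {A, B, C, D, F} and room 2 has {B, C, E, F}, so it must be G.
Period 2, room 3: period 2 has {A, B, C, D, F, G} and room 3 has {C, D}, so it must be E.
Period 3, room 2: period 3 has {A, C, G} and room 2 has {B, C, E, F, G}, so it must be D.
Now period 3, room 6: period 3 together with room 6 already contain {A, B, C, D, E, F, G} — every symbol — so nothing can go there. The grid has no valid completion.

No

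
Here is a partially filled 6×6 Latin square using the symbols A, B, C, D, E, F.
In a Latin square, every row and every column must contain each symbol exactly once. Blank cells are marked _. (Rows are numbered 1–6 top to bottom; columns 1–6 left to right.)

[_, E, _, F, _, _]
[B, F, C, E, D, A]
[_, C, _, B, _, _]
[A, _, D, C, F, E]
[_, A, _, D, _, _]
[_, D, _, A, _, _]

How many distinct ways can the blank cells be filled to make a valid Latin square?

Row 1, column 1: eliminating its row and column leaves {C, D}.
Row 1, column 3: eliminating its row and column leaves {A, B}.
Row 1, column 5: eliminating its row and column leaves {A, B, C}.
Row 1, column 6: eliminating its row and column leaves {B, C, D}.
Row 3, column 1: eliminating its row and column leaves {D, E, F}.
Row 3, column 3: eliminating its row and column leaves {A, E, F}.
Row 3, column 5: eliminating its row and column leaves {A, E}.
Row 3, column 6: eliminating its row and column leaves {D, F}.
Row 4, column 2: eliminating its row and column leaves {B}.
Row 5, column 1: eliminating its row and column leaves {C, E, F}.
Row 5, column 3: eliminating its row and column leaves {B, E, F}.
Row 5, column 5: eliminating its row and column leaves {B, C, E}.
Row 5, column 6: eliminating its row and column leaves {B, C, F}.
Row 6, column 1: eliminating its row and column leaves {C, E, F}.
Row 6, column 3: eliminating its row and column leaves {B, E, F}.
Row 6, column 5: eliminating its row and column leaves {B, C, E}.
Row 6, column 6: eliminating its row and column leaves {B, C, F}.
Enumerating the assignments across these blanks that avoid any row or column repeat gives 20 completions.

20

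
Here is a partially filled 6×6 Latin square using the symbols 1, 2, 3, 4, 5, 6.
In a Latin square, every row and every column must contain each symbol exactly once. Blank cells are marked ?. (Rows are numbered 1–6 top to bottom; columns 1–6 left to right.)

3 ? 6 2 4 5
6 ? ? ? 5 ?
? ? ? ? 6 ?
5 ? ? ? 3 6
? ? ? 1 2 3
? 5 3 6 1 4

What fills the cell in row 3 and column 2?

Row 1, column 2: row 1 has {2, 3, 4, 5, 6} and column 2 has {5}, leaving only 1.
Row 4, column 4: row 4 has {3, 5, 6} and column 4 has {1, 2, 6}, leaving only 4.
Row 2, column 4: row 2 has {5, 6} and column 4 has {1, 2, 4, 6}, leaving only 3.
Row 3, column 4: row 3 has {6} and column 4 has {1, 2, 3, 4, 6}, leaving only 5.
Row 4, column 2: row 4 has {3, 4, 5, 6} and column 2 has {1, 5}, leaving only 2.
Row 2, column 2: row 2 has {3, 5, 6} and column 2 has {1, 2, 5}, leaving only 4.
Row 3 already has {5, 6} and column 2 already has {1, 2, 4, 5}, so row 3, column 2 must be 3.

3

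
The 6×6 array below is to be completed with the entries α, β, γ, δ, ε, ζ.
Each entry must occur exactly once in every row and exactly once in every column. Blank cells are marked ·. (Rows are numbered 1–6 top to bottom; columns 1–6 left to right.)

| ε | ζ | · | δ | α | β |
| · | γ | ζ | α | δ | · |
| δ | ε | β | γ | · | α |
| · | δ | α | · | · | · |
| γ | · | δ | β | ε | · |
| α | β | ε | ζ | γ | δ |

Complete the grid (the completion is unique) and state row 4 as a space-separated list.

ζ δ α ε β γ

Row 4, column 4: row 4 has {α, δ} and column 4 has {α, β, γ, δ, ζ}, leaving only ε.
Row 1, column 3: row 1 has {α, β, δ, ε, ζ} and column 3 has {α, β, δ, ε, ζ}, leaving only γ.
Row 2, column 1: row 2 has {α, γ, δ, ζ} and column 1 has {α, γ, δ, ε}, leaving only β.
Row 4, column 1: row 4 has {α, δ, ε} and column 1 has {α, β, γ, δ, ε}, leaving only ζ.
Row 4, column 5: row 4 has {α, δ, ε, ζ} and column 5 has {α, γ, δ, ε}, leaving only β.
Row 4, column 6: row 4 has {α, β, δ, ε, ζ} and column 6 has {α, β, δ}, leaving only γ.
So row 4 reads: ζ δ α ε β γ.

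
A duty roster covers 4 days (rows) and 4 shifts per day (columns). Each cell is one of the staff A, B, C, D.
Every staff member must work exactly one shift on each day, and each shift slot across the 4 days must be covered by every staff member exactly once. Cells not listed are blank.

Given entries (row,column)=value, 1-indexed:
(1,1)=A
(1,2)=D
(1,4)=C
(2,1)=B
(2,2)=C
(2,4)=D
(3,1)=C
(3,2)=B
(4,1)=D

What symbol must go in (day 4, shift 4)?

Day 1, shift 3: day 1 has {A, C, D} and shift 3 has {}, leaving only B.
Day 2, shift 3: day 2 has {B, C, D} and shift 3 has {B}, leaving only A.
Day 3, shift 3: day 3 has {B, C} and shift 3 has {A, B}, leaving only D.
Day 3, shift 4: day 3 has {B, C, D} and shift 4 has {C, D}, leaving only A.
Day 4 already has {D} and shift 4 already has {A, C, D}, so day 4, shift 4 must be B.

B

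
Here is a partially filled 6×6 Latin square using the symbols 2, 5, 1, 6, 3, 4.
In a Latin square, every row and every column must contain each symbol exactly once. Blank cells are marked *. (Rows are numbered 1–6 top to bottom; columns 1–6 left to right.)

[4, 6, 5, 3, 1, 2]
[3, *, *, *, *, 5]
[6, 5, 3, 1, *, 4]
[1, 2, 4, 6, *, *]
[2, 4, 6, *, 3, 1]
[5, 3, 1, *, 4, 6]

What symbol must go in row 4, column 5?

Row 4 already has {2, 1, 6, 4} and column 5 already has {1, 3, 4}, so row 4, column 5 must be 5.

5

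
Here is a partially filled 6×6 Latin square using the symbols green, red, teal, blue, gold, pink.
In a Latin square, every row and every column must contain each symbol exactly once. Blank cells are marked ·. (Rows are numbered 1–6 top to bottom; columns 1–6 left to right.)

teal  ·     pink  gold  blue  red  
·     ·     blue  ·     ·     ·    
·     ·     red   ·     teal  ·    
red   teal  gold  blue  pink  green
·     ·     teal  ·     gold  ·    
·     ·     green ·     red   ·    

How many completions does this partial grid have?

16

Row 1, column 2: eliminating its row and column leaves {green}.
Row 2, column 1: eliminating its row and column leaves {green, gold, pink}.
Row 2, column 2: eliminating its row and column leaves {green, red, gold, pink}.
Row 2, column 4: eliminating its row and column leaves {green, red, teal, pink}.
Row 2, column 5: eliminating its row and column leaves {green}.
Row 2, column 6: eliminating its row and column leaves {teal, gold, pink}.
Row 3, column 1: eliminating its row and column leaves {green, blue, gold, pink}.
Row 3, column 2: eliminating its row and column leaves {green, blue, gold, pink}.
Row 3, column 4: eliminating its row and column leaves {green, pink}.
Row 3, column 6: eliminating its row and column leaves {blue, gold, pink}.
Row 5, column 1: eliminating its row and column leaves {green, blue, pink}.
Row 5, column 2: eliminating its row and column leaves {green, red, blue, pink}.
Row 5, column 4: eliminating its row and column leaves {green, red, pink}.
Row 5, column 6: eliminating its row and column leaves {blue, pink}.
Row 6, column 1: eliminating its row and column leaves {blue, gold, pink}.
Row 6, column 2: eliminating its row and column leaves {blue, gold, pink}.
Row 6, column 4: eliminating its row and column leaves {teal, pink}.
Row 6, column 6: eliminating its row and column leaves {teal, blue, gold, pink}.
Enumerating the assignments across these blanks that avoid any row or column repeat gives 16 completions.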